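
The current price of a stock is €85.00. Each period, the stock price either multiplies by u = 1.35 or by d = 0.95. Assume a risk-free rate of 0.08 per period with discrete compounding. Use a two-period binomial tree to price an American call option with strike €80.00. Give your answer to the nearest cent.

Risk-neutral probability p = (1 + 0.08 − 0.95)/(1.35 − 0.95) = 0.1300/0.4000 = 0.3250
Terminal stock prices: S_uu = 154.9, S_ud = 109, S_dd = 76.71
Terminal payoffs (S − K): max(74.91, 0) = 74.91, max(29.01, 0) = 29.01, max(-3.288, 0) = 0
Node u (S = 114.8): continuation = 1/1.08·[0.3250·74.9125 + 0.6750·29.0125] = 40.6759; exercise value = 34.7500 ≤ continuation, so V_u = 40.6759
Node d (S = 80.75): continuation = 1/1.08·[0.3250·29.0125 + 0.6750·0.0000] = 8.7306; exercise value = 0.7500 ≤ continuation, so V_d = 8.7306
Node 0 (S = 85): continuation = 1/1.08·[0.3250·40.6759 + 0.6750·8.7306] = 17.6971; exercise value = 5.0000 ≤ continuation, so V_0 = 17.6971

€17.70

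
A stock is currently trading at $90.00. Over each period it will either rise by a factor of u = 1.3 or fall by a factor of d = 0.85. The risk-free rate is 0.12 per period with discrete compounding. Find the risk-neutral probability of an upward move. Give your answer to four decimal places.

p = 0.6000

Risk-neutral probability p = (1 + 0.12 − 0.85)/(1.3 − 0.85) = 0.2700/0.4500 = 0.6000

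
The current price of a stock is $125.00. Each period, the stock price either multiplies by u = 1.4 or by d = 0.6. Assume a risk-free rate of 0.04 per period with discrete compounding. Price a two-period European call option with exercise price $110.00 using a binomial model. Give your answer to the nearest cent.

$37.76

Risk-neutral probability p = (1 + 0.04 − 0.6)/(1.4 − 0.6) = 0.4400/0.8000 = 0.5500
Terminal stock prices: S_uu = 245, S_ud = 105, S_dd = 45
Terminal payoffs (S − K): max(135, 0) = 135, max(-5, 0) = 0, max(-65, 0) = 0
Node u (S = 175): V_u = 1/1.04·[0.5500·135.0000 + 0.4500·0.0000] = 71.3942
Node d (S = 75): V_d = 1/1.04·[0.5500·0.0000 + 0.4500·0.0000] = 0.0000
Node 0 (S = 125): V_0 = 1/1.04·[0.5500·71.3942 + 0.4500·0.0000] = 37.7566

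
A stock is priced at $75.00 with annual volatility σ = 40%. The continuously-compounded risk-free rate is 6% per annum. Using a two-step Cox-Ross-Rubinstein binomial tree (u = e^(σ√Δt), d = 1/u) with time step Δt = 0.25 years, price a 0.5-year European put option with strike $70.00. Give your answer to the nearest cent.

CRR parameters: u = e^(σ√Δt) = e^(0.4·√0.25) = 1.2214, d = 1/u = 0.8187
Per-period rate: rΔt = 0.06·0.25 = 0.015, so R = e^0.015 = 1.0151
Risk-neutral probability p = (e^0.015 − 0.8187)/(1.2214 − 0.8187) = 0.1964/0.4027 = 0.4877
Terminal stock prices: S_uu = 111.9, S_ud = 75, S_dd = 50.27
Terminal payoffs (K − S): max(-41.89, 0) = 0, max(-5, 0) = 0, max(19.73, 0) = 19.73
Node u (S = 91.61): V_u = e^(−0.015)·[0.4877·0.0000 + 0.5123·0.0000] = 0.0000
Node d (S = 61.4): V_d = e^(−0.015)·[0.4877·0.0000 + 0.5123·19.7260] = 9.9552
Node 0 (S = 75): V_0 = e^(−0.015)·[0.4877·0.0000 + 0.5123·9.9552] = 5.0241

$5.02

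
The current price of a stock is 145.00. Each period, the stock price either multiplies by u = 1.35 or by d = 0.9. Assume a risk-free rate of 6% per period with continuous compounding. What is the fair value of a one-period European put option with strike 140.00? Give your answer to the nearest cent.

5.73

Risk-neutral probability p = (e^0.06 − 0.9)/(1.35 − 0.9) = 0.1618/0.4500 = 0.3596
Terminal stock prices: S_u = 195.8, S_d = 130.5
Terminal payoffs (K − S): max(-55.75, 0) = 0, max(9.5, 0) = 9.5
Node 0 (S = 145): V_0 = e^(−0.06)·[0.3596·0.0000 + 0.6404·9.5000] = 5.7292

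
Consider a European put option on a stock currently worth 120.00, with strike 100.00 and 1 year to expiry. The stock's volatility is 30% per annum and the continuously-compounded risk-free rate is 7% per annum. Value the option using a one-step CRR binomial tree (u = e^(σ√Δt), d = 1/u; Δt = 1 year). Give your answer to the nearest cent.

4.71

CRR parameters: u = e^(σ√Δt) = e^(0.3·√1) = 1.3499, d = 1/u = 0.7408
Per-period rate: rΔt = 0.07·1 = 0.07, so R = e^0.07 = 1.0725
Risk-neutral probability p = (e^0.07 − 0.7408)/(1.3499 − 0.7408) = 0.3317/0.6090 = 0.5446
Terminal stock prices: S_u = 162, S_d = 88.9
Terminal payoffs (K − S): max(-61.98, 0) = 0, max(11.1, 0) = 11.1
Node 0 (S = 120): V_0 = e^(−0.07)·[0.5446·0.0000 + 0.4554·11.1018] = 4.7139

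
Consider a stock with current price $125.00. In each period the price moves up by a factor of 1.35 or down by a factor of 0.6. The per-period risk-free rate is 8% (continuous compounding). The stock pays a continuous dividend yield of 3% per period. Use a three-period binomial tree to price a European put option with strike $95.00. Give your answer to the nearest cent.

Per-period risk-free factor R = e^0.08 = 1.0833; dividend-adjusted growth = e^(0.08−0.03) = 1.0513.
Risk-neutral probability p = (1.0513 − 0.6)/(1.35 − 0.6) = 0.4513/0.7500 = 0.6017
Terminal stock prices: S_uuu = 307.5, S_uud = 136.7, S_udd = 60.75, S_ddd = 27
Terminal payoffs (K − S): max(-212.5, 0) = 0, max(-41.69, 0) = 0, max(34.25, 0) = 34.25, max(68, 0) = 68
Node uu (S = 227.8): V_uu = e^(−0.08)·[0.6017·0.0000 + 0.3983·0.0000] = 0.0000
Node ud (S = 101.2): V_ud = e^(−0.08)·[0.6017·0.0000 + 0.3983·34.2500] = 12.5931
Node dd (S = 45): V_dd = e^(−0.08)·[0.6017·34.2500 + 0.3983·68.0000] = 44.0260
Node u (S = 168.8): V_u = e^(−0.08)·[0.6017·0.0000 + 0.3983·12.5931] = 4.6303
Node d (S = 75): V_d = e^(−0.08)·[0.6017·12.5931 + 0.3983·44.0260] = 23.1822
Node 0 (S = 125): V_0 = e^(−0.08)·[0.6017·4.6303 + 0.3983·23.1822] = 11.0955

$11.10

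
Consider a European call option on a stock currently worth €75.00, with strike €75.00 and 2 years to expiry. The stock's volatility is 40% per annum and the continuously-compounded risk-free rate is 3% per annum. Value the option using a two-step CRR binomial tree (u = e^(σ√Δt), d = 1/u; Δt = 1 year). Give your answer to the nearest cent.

CRR parameters: u = e^(σ√Δt) = e^(0.4·√1) = 1.4918, d = 1/u = 0.6703
Per-period rate: rΔt = 0.03·1 = 0.03, so R = e^0.03 = 1.0305
Risk-neutral probability p = (e^0.03 − 0.6703)/(1.4918 − 0.6703) = 0.3601/0.8215 = 0.4384
Terminal stock prices: S_uu = 166.9, S_ud = 75, S_dd = 33.7
Terminal payoffs (S − K): max(91.92, 0) = 91.92, max(0, 0) = 0, max(-41.3, 0) = 0
Node u (S = 111.9): V_u = e^(−0.03)·[0.4384·91.9156 + 0.5616·0.0000] = 39.1034
Node d (S = 50.27): V_d = e^(−0.03)·[0.4384·0.0000 + 0.5616·0.0000] = 0.0000
Node 0 (S = 75): V_0 = e^(−0.03)·[0.4384·39.1034 + 0.5616·0.0000] = 16.6357

€16.64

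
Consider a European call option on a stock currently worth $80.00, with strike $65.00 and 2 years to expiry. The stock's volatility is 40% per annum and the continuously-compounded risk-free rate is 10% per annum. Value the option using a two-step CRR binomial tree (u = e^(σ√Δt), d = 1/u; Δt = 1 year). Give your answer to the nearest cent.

$32.05

CRR parameters: u = e^(σ√Δt) = e^(0.4·√1) = 1.4918, d = 1/u = 0.6703
Per-period rate: rΔt = 0.1·1 = 0.1, so R = e^0.1 = 1.1052
Risk-neutral probability p = (e^0.1 − 0.6703)/(1.4918 − 0.6703) = 0.4349/0.8215 = 0.5293
Terminal stock prices: S_uu = 178, S_ud = 80, S_dd = 35.95
Terminal payoffs (S − K): max(113, 0) = 113, max(15, 0) = 15, max(-29.05, 0) = 0
Node u (S = 119.3): V_u = e^(−0.1)·[0.5293·113.0433 + 0.4707·15.0000] = 60.5315
Node d (S = 53.63): V_d = e^(−0.1)·[0.5293·15.0000 + 0.4707·0.0000] = 7.1844
Node 0 (S = 80): V_0 = e^(−0.1)·[0.5293·60.5315 + 0.4707·7.1844] = 32.0520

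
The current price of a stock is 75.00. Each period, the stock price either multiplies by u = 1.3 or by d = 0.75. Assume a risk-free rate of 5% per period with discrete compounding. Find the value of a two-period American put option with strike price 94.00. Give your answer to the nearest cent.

Risk-neutral probability p = (1 + 0.05 − 0.75)/(1.3 − 0.75) = 0.3000/0.5500 = 0.5455
Terminal stock prices: S_uu = 126.8, S_ud = 73.12, S_dd = 42.19
Terminal payoffs (K − S): max(-32.75, 0) = 0, max(20.88, 0) = 20.88, max(51.81, 0) = 51.81
Node u (S = 97.5): continuation = 1/1.05·[0.5455·0.0000 + 0.4545·20.8750] = 9.0368; exercise value = 0.0000 ≤ continuation, so V_u = 9.0368
Node d (S = 56.25): continuation = 1/1.05·[0.5455·20.8750 + 0.4545·51.8125] = 33.2738; exercise value = 37.7500 > continuation, so V_d = 37.7500 (exercise)
Node 0 (S = 75): continuation = 1/1.05·[0.5455·9.0368 + 0.4545·37.7500] = 21.0364; exercise value = 19.0000 ≤ continuation, so V_0 = 21.0364

21.04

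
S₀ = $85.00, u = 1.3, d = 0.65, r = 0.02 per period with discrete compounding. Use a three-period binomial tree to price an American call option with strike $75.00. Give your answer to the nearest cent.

$26.67

Risk-neutral probability p = (1 + 0.02 − 0.65)/(1.3 − 0.65) = 0.3700/0.6500 = 0.5692
Terminal stock prices: S_uuu = 186.7, S_uud = 93.37, S_udd = 46.69, S_ddd = 23.34
Terminal payoffs (S − K): max(111.7, 0) = 111.7, max(18.37, 0) = 18.37, max(-28.31, 0) = 0, max(-51.66, 0) = 0
Node uu (S = 143.7): continuation = 1/1.02·[0.5692·111.7450 + 0.4308·18.3725] = 70.1206; exercise value = 68.6500 ≤ continuation, so V_uu = 70.1206
Node ud (S = 71.83): continuation = 1/1.02·[0.5692·18.3725 + 0.4308·0.0000] = 10.2531; exercise value = 0.0000 ≤ continuation, so V_ud = 10.2531
Node dd (S = 35.91): continuation = 1/1.02·[0.5692·0.0000 + 0.4308·0.0000] = 0.0000; exercise value = 0.0000 ≤ continuation, so V_dd = 0.0000
Node u (S = 110.5): continuation = 1/1.02·[0.5692·70.1206 + 0.4308·10.2531] = 43.4623; exercise value = 35.5000 ≤ continuation, so V_u = 43.4623
Node d (S = 55.25): continuation = 1/1.02·[0.5692·10.2531 + 0.4308·0.0000] = 5.7220; exercise value = 0.0000 ≤ continuation, so V_d = 5.7220
Node 0 (S = 85): continuation = 1/1.02·[0.5692·43.4623 + 0.4308·5.7220] = 26.6715; exercise value = 10.0000 ≤ continuation, so V_0 = 26.6715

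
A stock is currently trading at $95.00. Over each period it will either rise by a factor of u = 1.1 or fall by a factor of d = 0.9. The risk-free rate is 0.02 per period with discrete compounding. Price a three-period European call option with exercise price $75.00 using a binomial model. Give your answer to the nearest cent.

$24.67

Risk-neutral probability p = (1 + 0.02 − 0.9)/(1.1 − 0.9) = 0.1200/0.2000 = 0.6000
Terminal stock prices: S_uuu = 126.4, S_uud = 103.5, S_udd = 84.65, S_ddd = 69.26
Terminal payoffs (S − K): max(51.45, 0) = 51.45, max(28.46, 0) = 28.46, max(9.645, 0) = 9.645, max(-5.745, 0) = 0
Node uu (S = 115): V_uu = 1/1.02·[0.6000·51.4450 + 0.4000·28.4550] = 41.4206
Node ud (S = 94.05): V_ud = 1/1.02·[0.6000·28.4550 + 0.4000·9.6450] = 20.5206
Node dd (S = 76.95): V_dd = 1/1.02·[0.6000·9.6450 + 0.4000·0.0000] = 5.6735
Node u (S = 104.5): V_u = 1/1.02·[0.6000·41.4206 + 0.4000·20.5206] = 32.4123
Node d (S = 85.5): V_d = 1/1.02·[0.6000·20.5206 + 0.4000·5.6735] = 14.2958
Node 0 (S = 95): V_0 = 1/1.02·[0.6000·32.4123 + 0.4000·14.2958] = 24.6723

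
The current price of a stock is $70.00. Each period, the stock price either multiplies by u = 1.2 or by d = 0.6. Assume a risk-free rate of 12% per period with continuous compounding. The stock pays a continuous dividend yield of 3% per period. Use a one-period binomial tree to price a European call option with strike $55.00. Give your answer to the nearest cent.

Per-period risk-free factor R = e^0.12 = 1.1275; dividend-adjusted growth = e^(0.12−0.03) = 1.0942.
Risk-neutral probability p = (1.0942 − 0.6)/(1.2 − 0.6) = 0.4942/0.6000 = 0.8236
Terminal stock prices: S_u = 84, S_d = 42
Terminal payoffs (S − K): max(29, 0) = 29, max(-13, 0) = 0
Node 0 (S = 70): V_0 = e^(−0.12)·[0.8236·29.0000 + 0.1764·0.0000] = 21.1842

$21.18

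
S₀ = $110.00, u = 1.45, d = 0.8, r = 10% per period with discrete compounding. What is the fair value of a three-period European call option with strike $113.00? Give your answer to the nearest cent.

$35.04

Risk-neutral probability p = (1 + 0.1 − 0.8)/(1.45 − 0.8) = 0.3000/0.6500 = 0.4615
Terminal stock prices: S_uuu = 335.3, S_uud = 185, S_udd = 102.1, S_ddd = 56.32
Terminal payoffs (S − K): max(222.3, 0) = 222.3, max(72.02, 0) = 72.02, max(-10.92, 0) = 0, max(-56.68, 0) = 0
Node uu (S = 231.3): V_uu = 1/1.1·[0.4615·222.3487 + 0.5385·72.0200] = 128.5477
Node ud (S = 127.6): V_ud = 1/1.1·[0.4615·72.0200 + 0.5385·0.0000] = 30.2182
Node dd (S = 70.4): V_dd = 1/1.1·[0.4615·0.0000 + 0.5385·0.0000] = 0.0000
Node u (S = 159.5): V_u = 1/1.1·[0.4615·128.5477 + 0.5385·30.2182] = 68.7282
Node d (S = 88): V_d = 1/1.1·[0.4615·30.2182 + 0.5385·0.0000] = 12.6790
Node 0 (S = 110): V_0 = 1/1.1·[0.4615·68.7282 + 0.5385·12.6790] = 35.0435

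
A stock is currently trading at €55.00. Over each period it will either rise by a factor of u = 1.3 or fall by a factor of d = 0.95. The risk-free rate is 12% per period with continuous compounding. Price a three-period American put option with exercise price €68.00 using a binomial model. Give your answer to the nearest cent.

Risk-neutral probability p = (e^0.12 − 0.95)/(1.3 − 0.95) = 0.1775/0.3500 = 0.5071
Terminal stock prices: S_uuu = 120.8, S_uud = 88.3, S_udd = 64.53, S_ddd = 47.16
Terminal payoffs (K − S): max(-52.84, 0) = 0, max(-20.3, 0) = 0, max(3.471, 0) = 3.471, max(20.84, 0) = 20.84
Node uu (S = 92.95): continuation = e^(−0.12)·[0.5071·0.0000 + 0.4929·0.0000] = 0.0000; exercise value = 0.0000 ≤ continuation, so V_uu = 0.0000
Node ud (S = 67.92): continuation = e^(−0.12)·[0.5071·0.0000 + 0.4929·3.4712] = 1.5174; exercise value = 0.0750 ≤ continuation, so V_ud = 1.5174
Node dd (S = 49.64): continuation = e^(−0.12)·[0.5071·3.4712 + 0.4929·20.8444] = 10.6731; exercise value = 18.3625 > continuation, so V_dd = 18.3625 (exercise)
Node u (S = 71.5): continuation = e^(−0.12)·[0.5071·0.0000 + 0.4929·1.5174] = 0.6633; exercise value = 0.0000 ≤ continuation, so V_u = 0.6633
Node d (S = 52.25): continuation = e^(−0.12)·[0.5071·1.5174 + 0.4929·18.3625] = 8.7094; exercise value = 15.7500 > continuation, so V_d = 15.7500 (exercise)
Node 0 (S = 55): continuation = e^(−0.12)·[0.5071·0.6633 + 0.4929·15.7500] = 7.1832; exercise value = 13.0000 > continuation, so V_0 = 13.0000 (exercise)

€13.00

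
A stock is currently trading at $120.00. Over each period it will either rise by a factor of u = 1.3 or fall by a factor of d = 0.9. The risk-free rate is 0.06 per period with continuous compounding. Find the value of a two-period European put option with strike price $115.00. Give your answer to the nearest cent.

$5.60

Risk-neutral probability p = (e^0.06 − 0.9)/(1.3 − 0.9) = 0.1618/0.4000 = 0.4046
Terminal stock prices: S_uu = 202.8, S_ud = 140.4, S_dd = 97.2
Terminal payoffs (K − S): max(-87.8, 0) = 0, max(-25.4, 0) = 0, max(17.8, 0) = 17.8
Node u (S = 156): V_u = e^(−0.06)·[0.4046·0.0000 + 0.5954·0.0000] = 0.0000
Node d (S = 108): V_d = e^(−0.06)·[0.4046·0.0000 + 0.5954·17.8000] = 9.9811
Node 0 (S = 120): V_0 = e^(−0.06)·[0.4046·0.0000 + 0.5954·9.9811] = 5.5967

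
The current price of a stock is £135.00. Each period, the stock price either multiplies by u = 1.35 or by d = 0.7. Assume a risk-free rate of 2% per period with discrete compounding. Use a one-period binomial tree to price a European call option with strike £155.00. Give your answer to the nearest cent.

Risk-neutral probability p = (1 + 0.02 − 0.7)/(1.35 − 0.7) = 0.3200/0.6500 = 0.4923
Terminal stock prices: S_u = 182.2, S_d = 94.5
Terminal payoffs (S − K): max(27.25, 0) = 27.25, max(-60.5, 0) = 0
Node 0 (S = 135): V_0 = 1/1.02·[0.4923·27.2500 + 0.5077·0.0000] = 13.1523

£13.15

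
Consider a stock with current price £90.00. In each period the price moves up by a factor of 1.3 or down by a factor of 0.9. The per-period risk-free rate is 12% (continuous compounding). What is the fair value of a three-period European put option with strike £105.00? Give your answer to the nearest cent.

Risk-neutral probability p = (e^0.12 − 0.9)/(1.3 − 0.9) = 0.2275/0.4000 = 0.5687
Terminal stock prices: S_uuu = 197.7, S_uud = 136.9, S_udd = 94.77, S_ddd = 65.61
Terminal payoffs (K − S): max(-92.73, 0) = 0, max(-31.89, 0) = 0, max(10.23, 0) = 10.23, max(39.39, 0) = 39.39
Node uu (S = 152.1): V_uu = e^(−0.12)·[0.5687·0.0000 + 0.4313·0.0000] = 0.0000
Node ud (S = 105.3): V_ud = e^(−0.12)·[0.5687·0.0000 + 0.4313·10.2300] = 3.9129
Node dd (S = 72.9): V_dd = e^(−0.12)·[0.5687·10.2300 + 0.4313·39.3900] = 20.2266
Node u (S = 117): V_u = e^(−0.12)·[0.5687·0.0000 + 0.4313·3.9129] = 1.4966
Node d (S = 81): V_d = e^(−0.12)·[0.5687·3.9129 + 0.4313·20.2266] = 9.7103
Node 0 (S = 90): V_0 = e^(−0.12)·[0.5687·1.4966 + 0.4313·9.7103] = 4.4691

£4.47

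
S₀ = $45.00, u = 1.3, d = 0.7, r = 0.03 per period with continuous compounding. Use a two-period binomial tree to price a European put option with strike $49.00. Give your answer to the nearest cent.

$8.87

Risk-neutral probability p = (e^0.03 − 0.7)/(1.3 − 0.7) = 0.3305/0.6000 = 0.5508
Terminal stock prices: S_uu = 76.05, S_ud = 40.95, S_dd = 22.05
Terminal payoffs (K − S): max(-27.05, 0) = 0, max(8.05, 0) = 8.05, max(26.95, 0) = 26.95
Node u (S = 58.5): V_u = e^(−0.03)·[0.5508·0.0000 + 0.4492·8.0500] = 3.5095
Node d (S = 31.5): V_d = e^(−0.03)·[0.5508·8.0500 + 0.4492·26.9500] = 16.0518
Node 0 (S = 45): V_0 = e^(−0.03)·[0.5508·3.5095 + 0.4492·16.0518] = 8.8738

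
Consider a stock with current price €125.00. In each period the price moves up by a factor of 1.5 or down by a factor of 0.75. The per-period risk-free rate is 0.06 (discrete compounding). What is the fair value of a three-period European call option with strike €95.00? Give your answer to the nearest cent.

€52.40

Risk-neutral probability p = (1 + 0.06 − 0.75)/(1.5 − 0.75) = 0.3100/0.7500 = 0.4133
Terminal stock prices: S_uuu = 421.9, S_uud = 210.9, S_udd = 105.5, S_ddd = 52.73
Terminal payoffs (S − K): max(326.9, 0) = 326.9, max(115.9, 0) = 115.9, max(10.47, 0) = 10.47, max(-42.27, 0) = 0
Node uu (S = 281.2): V_uu = 1/1.06·[0.4133·326.8750 + 0.5867·115.9375] = 191.6274
Node ud (S = 140.6): V_ud = 1/1.06·[0.4133·115.9375 + 0.5867·10.4688] = 51.0024
Node dd (S = 70.31): V_dd = 1/1.06·[0.4133·10.4688 + 0.5867·0.0000] = 4.0822
Node u (S = 187.5): V_u = 1/1.06·[0.4133·191.6274 + 0.5867·51.0024] = 102.9503
Node d (S = 93.75): V_d = 1/1.06·[0.4133·51.0024 + 0.5867·4.0822] = 22.1470
Node 0 (S = 125): V_0 = 1/1.06·[0.4133·102.9503 + 0.5867·22.1470] = 52.4016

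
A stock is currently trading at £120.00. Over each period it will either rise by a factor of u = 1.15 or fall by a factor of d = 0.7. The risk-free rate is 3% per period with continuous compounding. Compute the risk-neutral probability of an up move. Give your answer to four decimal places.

Risk-neutral probability p = (e^0.03 − 0.7)/(1.15 − 0.7) = 0.3305/0.4500 = 0.7343

p = 0.7343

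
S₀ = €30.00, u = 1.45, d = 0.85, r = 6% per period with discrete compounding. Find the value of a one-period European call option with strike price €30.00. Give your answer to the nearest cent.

Risk-neutral probability p = (1 + 0.06 − 0.85)/(1.45 − 0.85) = 0.2100/0.6000 = 0.3500
Terminal stock prices: S_u = 43.5, S_d = 25.5
Terminal payoffs (S − K): max(13.5, 0) = 13.5, max(-4.5, 0) = 0
Node 0 (S = 30): V_0 = 1/1.06·[0.3500·13.5000 + 0.6500·0.0000] = 4.4575

€4.46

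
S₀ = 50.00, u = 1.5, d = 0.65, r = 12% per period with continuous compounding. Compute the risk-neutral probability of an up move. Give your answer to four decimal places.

p = 0.5618

Risk-neutral probability p = (e^0.12 − 0.65)/(1.5 − 0.65) = 0.4775/0.8500 = 0.5618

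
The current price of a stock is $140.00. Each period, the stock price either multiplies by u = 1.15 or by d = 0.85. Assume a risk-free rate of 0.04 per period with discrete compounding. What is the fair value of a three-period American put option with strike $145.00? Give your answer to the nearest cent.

$11.34

Risk-neutral probability p = (1 + 0.04 − 0.85)/(1.15 − 0.85) = 0.1900/0.3000 = 0.6333
Terminal stock prices: S_uuu = 212.9, S_uud = 157.4, S_udd = 116.3, S_ddd = 85.98
Terminal payoffs (K − S): max(-67.92, 0) = 0, max(-12.38, 0) = 0, max(28.68, 0) = 28.68, max(59.02, 0) = 59.02
Node uu (S = 185.1): continuation = 1/1.04·[0.6333·0.0000 + 0.3667·0.0000] = 0.0000; exercise value = 0.0000 ≤ continuation, so V_uu = 0.0000
Node ud (S = 136.8): continuation = 1/1.04·[0.6333·0.0000 + 0.3667·28.6775] = 10.1107; exercise value = 8.1500 ≤ continuation, so V_ud = 10.1107
Node dd (S = 101.1): continuation = 1/1.04·[0.6333·28.6775 + 0.3667·59.0225] = 38.2731; exercise value = 43.8500 > continuation, so V_dd = 43.8500 (exercise)
Node u (S = 161): continuation = 1/1.04·[0.6333·0.0000 + 0.3667·10.1107] = 3.5647; exercise value = 0.0000 ≤ continuation, so V_u = 3.5647
Node d (S = 119): continuation = 1/1.04·[0.6333·10.1107 + 0.3667·43.8500] = 21.6171; exercise value = 26.0000 > continuation, so V_d = 26.0000 (exercise)
Node 0 (S = 140): continuation = 1/1.04·[0.6333·3.5647 + 0.3667·26.0000] = 11.3374; exercise value = 5.0000 ≤ continuation, so V_0 = 11.3374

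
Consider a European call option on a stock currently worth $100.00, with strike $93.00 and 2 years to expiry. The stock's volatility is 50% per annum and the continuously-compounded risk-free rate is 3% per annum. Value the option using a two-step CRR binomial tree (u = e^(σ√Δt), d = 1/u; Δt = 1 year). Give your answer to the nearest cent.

CRR parameters: u = e^(σ√Δt) = e^(0.5·√1) = 1.6487, d = 1/u = 0.6065
Per-period rate: rΔt = 0.03·1 = 0.03, so R = e^0.03 = 1.0305
Risk-neutral probability p = (e^0.03 − 0.6065)/(1.6487 − 0.6065) = 0.4239/1.0422 = 0.4068
Terminal stock prices: S_uu = 271.8, S_ud = 100, S_dd = 36.79
Terminal payoffs (S − K): max(178.8, 0) = 178.8, max(7, 0) = 7, max(-56.21, 0) = 0
Node u (S = 164.9): V_u = e^(−0.03)·[0.4068·178.8282 + 0.5932·7.0000] = 74.6207
Node d (S = 60.65): V_d = e^(−0.03)·[0.4068·7.0000 + 0.5932·0.0000] = 2.7632
Node 0 (S = 100): V_0 = e^(−0.03)·[0.4068·74.6207 + 0.5932·2.7632] = 31.0466

$31.05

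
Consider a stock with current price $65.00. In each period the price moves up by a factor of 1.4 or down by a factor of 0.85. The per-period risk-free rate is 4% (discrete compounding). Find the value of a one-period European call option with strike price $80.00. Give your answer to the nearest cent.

Risk-neutral probability p = (1 + 0.04 − 0.85)/(1.4 − 0.85) = 0.1900/0.5500 = 0.3455
Terminal stock prices: S_u = 91, S_d = 55.25
Terminal payoffs (S − K): max(11, 0) = 11, max(-24.75, 0) = 0
Node 0 (S = 65): V_0 = 1/1.04·[0.3455·11.0000 + 0.6545·0.0000] = 3.6538

$3.65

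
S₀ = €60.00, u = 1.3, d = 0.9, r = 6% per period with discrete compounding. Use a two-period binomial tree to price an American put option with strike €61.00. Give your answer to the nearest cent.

Risk-neutral probability p = (1 + 0.06 − 0.9)/(1.3 − 0.9) = 0.1600/0.4000 = 0.4000
Terminal stock prices: S_uu = 101.4, S_ud = 70.2, S_dd = 48.6
Terminal payoffs (K − S): max(-40.4, 0) = 0, max(-9.2, 0) = 0, max(12.4, 0) = 12.4
Node u (S = 78): continuation = 1/1.06·[0.4000·0.0000 + 0.6000·0.0000] = 0.0000; exercise value = 0.0000 ≤ continuation, so V_u = 0.0000
Node d (S = 54): continuation = 1/1.06·[0.4000·0.0000 + 0.6000·12.4000] = 7.0189; exercise value = 7.0000 ≤ continuation, so V_d = 7.0189
Node 0 (S = 60): continuation = 1/1.06·[0.4000·0.0000 + 0.6000·7.0189] = 3.9729; exercise value = 1.0000 ≤ continuation, so V_0 = 3.9729

€3.97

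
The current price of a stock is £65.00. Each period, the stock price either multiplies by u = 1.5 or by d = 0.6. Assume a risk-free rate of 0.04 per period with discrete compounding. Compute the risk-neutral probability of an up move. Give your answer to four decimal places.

p = 0.4889

Risk-neutral probability p = (1 + 0.04 − 0.6)/(1.5 − 0.6) = 0.4400/0.9000 = 0.4889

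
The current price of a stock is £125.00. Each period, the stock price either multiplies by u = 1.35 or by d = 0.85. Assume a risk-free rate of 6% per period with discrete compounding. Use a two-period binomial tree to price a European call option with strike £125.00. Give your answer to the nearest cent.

Risk-neutral probability p = (1 + 0.06 − 0.85)/(1.35 − 0.85) = 0.2100/0.5000 = 0.4200
Terminal stock prices: S_uu = 227.8, S_ud = 143.4, S_dd = 90.31
Terminal payoffs (S − K): max(102.8, 0) = 102.8, max(18.44, 0) = 18.44, max(-34.69, 0) = 0
Node u (S = 168.8): V_u = 1/1.06·[0.4200·102.8125 + 0.5800·18.4375] = 50.8255
Node d (S = 106.2): V_d = 1/1.06·[0.4200·18.4375 + 0.5800·0.0000] = 7.3054
Node 0 (S = 125): V_0 = 1/1.06·[0.4200·50.8255 + 0.5800·7.3054] = 24.1357

£24.14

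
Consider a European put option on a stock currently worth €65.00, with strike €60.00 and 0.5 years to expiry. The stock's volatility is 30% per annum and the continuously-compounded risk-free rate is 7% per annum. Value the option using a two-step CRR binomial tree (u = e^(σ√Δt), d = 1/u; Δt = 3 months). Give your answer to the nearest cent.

€2.62

CRR parameters: u = e^(σ√Δt) = e^(0.3·√0.25) = 1.1618, d = 1/u = 0.8607
Per-period rate: rΔt = 0.07·0.25 = 0.0175, so R = e^0.0175 = 1.0177
Risk-neutral probability p = (e^0.0175 − 0.8607)/(1.1618 − 0.8607) = 0.1569/0.3011 = 0.5212
Terminal stock prices: S_uu = 87.74, S_ud = 65, S_dd = 48.15
Terminal payoffs (K − S): max(-27.74, 0) = 0, max(-5, 0) = 0, max(11.85, 0) = 11.85
Node u (S = 75.52): V_u = e^(−0.0175)·[0.5212·0.0000 + 0.4788·0.0000] = 0.0000
Node d (S = 55.95): V_d = e^(−0.0175)·[0.5212·0.0000 + 0.4788·11.8468] = 5.5739
Node 0 (S = 65): V_0 = e^(−0.0175)·[0.5212·0.0000 + 0.4788·5.5739] = 2.6225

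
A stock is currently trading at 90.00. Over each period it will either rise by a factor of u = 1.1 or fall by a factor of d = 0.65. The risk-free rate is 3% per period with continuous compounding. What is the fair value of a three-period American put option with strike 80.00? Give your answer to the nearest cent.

Risk-neutral probability p = (e^0.03 − 0.65)/(1.1 − 0.65) = 0.3805/0.4500 = 0.8455
Terminal stock prices: S_uuu = 119.8, S_uud = 70.79, S_udd = 41.83, S_ddd = 24.72
Terminal payoffs (K − S): max(-39.79, 0) = 0, max(9.215, 0) = 9.215, max(38.17, 0) = 38.17, max(55.28, 0) = 55.28
Node uu (S = 108.9): continuation = e^(−0.03)·[0.8455·0.0000 + 0.1545·9.2150] = 1.3820; exercise value = 0.0000 ≤ continuation, so V_uu = 1.3820
Node ud (S = 64.35): continuation = e^(−0.03)·[0.8455·9.2150 + 0.1545·38.1725] = 13.2856; exercise value = 15.6500 > continuation, so V_ud = 15.6500 (exercise)
Node dd (S = 38.03): continuation = e^(−0.03)·[0.8455·38.1725 + 0.1545·55.2837] = 39.6106; exercise value = 41.9750 > continuation, so V_dd = 41.9750 (exercise)
Node u (S = 99): continuation = e^(−0.03)·[0.8455·1.3820 + 0.1545·15.6500] = 3.4811; exercise value = 0.0000 ≤ continuation, so V_u = 3.4811
Node d (S = 58.5): continuation = e^(−0.03)·[0.8455·15.6500 + 0.1545·41.9750] = 19.1356; exercise value = 21.5000 > continuation, so V_d = 21.5000 (exercise)
Node 0 (S = 90): continuation = e^(−0.03)·[0.8455·3.4811 + 0.1545·21.5000] = 6.0806; exercise value = 0.0000 ≤ continuation, so V_0 = 6.0806

6.08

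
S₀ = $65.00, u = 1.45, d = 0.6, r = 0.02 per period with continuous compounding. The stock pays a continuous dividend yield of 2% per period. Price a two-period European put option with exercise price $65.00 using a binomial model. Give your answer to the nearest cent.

$15.25

Per-period risk-free factor R = e^0.02 = 1.0202; dividend-adjusted growth = e^(0.02−0.02) = 1.0000.
Risk-neutral probability p = (1.0000 − 0.6)/(1.45 − 0.6) = 0.4000/0.8500 = 0.4706
Terminal stock prices: S_uu = 136.7, S_ud = 56.55, S_dd = 23.4
Terminal payoffs (K − S): max(-71.66, 0) = 0, max(8.45, 0) = 8.45, max(41.6, 0) = 41.6
Node u (S = 94.25): V_u = e^(−0.02)·[0.4706·0.0000 + 0.5294·8.4500] = 4.3849
Node d (S = 39): V_d = e^(−0.02)·[0.4706·8.4500 + 0.5294·41.6000] = 25.4852
Node 0 (S = 65): V_0 = e^(−0.02)·[0.4706·4.3849 + 0.5294·25.4852] = 15.2476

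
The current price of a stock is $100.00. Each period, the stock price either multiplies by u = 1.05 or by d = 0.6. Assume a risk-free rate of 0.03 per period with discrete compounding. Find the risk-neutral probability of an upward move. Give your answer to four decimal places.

p = 0.9556

Risk-neutral probability p = (1 + 0.03 − 0.6)/(1.05 − 0.6) = 0.4300/0.4500 = 0.9556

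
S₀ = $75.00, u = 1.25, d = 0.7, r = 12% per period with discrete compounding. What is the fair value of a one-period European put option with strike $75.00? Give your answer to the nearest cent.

$4.75

Risk-neutral probability p = (1 + 0.12 − 0.7)/(1.25 − 0.7) = 0.4200/0.5500 = 0.7636
Terminal stock prices: S_u = 93.75, S_d = 52.5
Terminal payoffs (K − S): max(-18.75, 0) = 0, max(22.5, 0) = 22.5
Node 0 (S = 75): V_0 = 1/1.12·[0.7636·0.0000 + 0.2364·22.5000] = 4.7484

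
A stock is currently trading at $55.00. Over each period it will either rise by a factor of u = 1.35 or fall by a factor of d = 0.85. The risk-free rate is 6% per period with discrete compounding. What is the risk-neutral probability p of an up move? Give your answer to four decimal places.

Risk-neutral probability p = (1 + 0.06 − 0.85)/(1.35 − 0.85) = 0.2100/0.5000 = 0.4200

p = 0.4200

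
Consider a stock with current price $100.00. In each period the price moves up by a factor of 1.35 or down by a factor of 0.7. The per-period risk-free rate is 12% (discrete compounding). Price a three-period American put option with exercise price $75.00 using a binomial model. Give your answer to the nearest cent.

$3.61

Risk-neutral probability p = (1 + 0.12 − 0.7)/(1.35 − 0.7) = 0.4200/0.6500 = 0.6462
Terminal stock prices: S_uuu = 246, S_uud = 127.6, S_udd = 66.15, S_ddd = 34.3
Terminal payoffs (K − S): max(-171, 0) = 0, max(-52.58, 0) = 0, max(8.85, 0) = 8.85, max(40.7, 0) = 40.7
Node uu (S = 182.3): continuation = 1/1.12·[0.6462·0.0000 + 0.3538·0.0000] = 0.0000; exercise value = 0.0000 ≤ continuation, so V_uu = 0.0000
Node ud (S = 94.5): continuation = 1/1.12·[0.6462·0.0000 + 0.3538·8.8500] = 2.7960; exercise value = 0.0000 ≤ continuation, so V_ud = 2.7960
Node dd (S = 49): continuation = 1/1.12·[0.6462·8.8500 + 0.3538·40.7000] = 17.9643; exercise value = 26.0000 > continuation, so V_dd = 26.0000 (exercise)
Node u (S = 135): continuation = 1/1.12·[0.6462·0.0000 + 0.3538·2.7960] = 0.8834; exercise value = 0.0000 ≤ continuation, so V_u = 0.8834
Node d (S = 70): continuation = 1/1.12·[0.6462·2.7960 + 0.3538·26.0000] = 9.8274; exercise value = 5.0000 ≤ continuation, so V_d = 9.8274
Node 0 (S = 100): continuation = 1/1.12·[0.6462·0.8834 + 0.3538·9.8274] = 3.6144; exercise value = 0.0000 ≤ continuation, so V_0 = 3.6144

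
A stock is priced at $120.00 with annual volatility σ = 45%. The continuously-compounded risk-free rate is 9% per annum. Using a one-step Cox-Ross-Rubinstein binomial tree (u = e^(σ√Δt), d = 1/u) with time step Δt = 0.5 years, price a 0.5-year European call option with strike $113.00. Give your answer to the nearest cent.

$24.45

CRR parameters: u = e^(σ√Δt) = e^(0.45·√0.5) = 1.3746, d = 1/u = 0.7275
Per-period rate: rΔt = 0.09·0.5 = 0.045, so R = e^0.045 = 1.0460
Risk-neutral probability p = (e^0.045 − 0.7275)/(1.3746 − 0.7275) = 0.3186/0.6472 = 0.4922
Terminal stock prices: S_u = 165, S_d = 87.3
Terminal payoffs (S − K): max(51.96, 0) = 51.96, max(-25.7, 0) = 0
Node 0 (S = 120): V_0 = e^(−0.045)·[0.4922·51.9578 + 0.5078·0.0000] = 24.4500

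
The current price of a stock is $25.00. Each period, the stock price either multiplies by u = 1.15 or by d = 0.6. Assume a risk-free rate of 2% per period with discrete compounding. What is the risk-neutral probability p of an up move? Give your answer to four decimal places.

p = 0.7636

Risk-neutral probability p = (1 + 0.02 − 0.6)/(1.15 − 0.6) = 0.4200/0.5500 = 0.7636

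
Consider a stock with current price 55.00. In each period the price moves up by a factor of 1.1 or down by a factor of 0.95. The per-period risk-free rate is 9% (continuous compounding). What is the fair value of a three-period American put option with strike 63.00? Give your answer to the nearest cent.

8.00

Risk-neutral probability p = (e^0.09 − 0.95)/(1.1 − 0.95) = 0.1442/0.1500 = 0.9612
Terminal stock prices: S_uuu = 73.21, S_uud = 63.22, S_udd = 54.6, S_ddd = 47.16
Terminal payoffs (K − S): max(-10.21, 0) = 0, max(-0.2225, 0) = 0, max(8.399, 0) = 8.399, max(15.84, 0) = 15.84
Node uu (S = 66.55): continuation = e^(−0.09)·[0.9612·0.0000 + 0.0388·0.0000] = 0.0000; exercise value = 0.0000 ≤ continuation, so V_uu = 0.0000
Node ud (S = 57.48): continuation = e^(−0.09)·[0.9612·0.0000 + 0.0388·8.3987] = 0.2981; exercise value = 5.5250 > continuation, so V_ud = 5.5250 (exercise)
Node dd (S = 49.64): continuation = e^(−0.09)·[0.9612·8.3987 + 0.0388·15.8444] = 7.9402; exercise value = 13.3625 > continuation, so V_dd = 13.3625 (exercise)
Node u (S = 60.5): continuation = e^(−0.09)·[0.9612·0.0000 + 0.0388·5.5250] = 0.1961; exercise value = 2.5000 > continuation, so V_u = 2.5000 (exercise)
Node d (S = 52.25): continuation = e^(−0.09)·[0.9612·5.5250 + 0.0388·13.3625] = 5.3277; exercise value = 10.7500 > continuation, so V_d = 10.7500 (exercise)
Node 0 (S = 55): continuation = e^(−0.09)·[0.9612·2.5000 + 0.0388·10.7500] = 2.5777; exercise value = 8.0000 > continuation, so V_0 = 8.0000 (exercise)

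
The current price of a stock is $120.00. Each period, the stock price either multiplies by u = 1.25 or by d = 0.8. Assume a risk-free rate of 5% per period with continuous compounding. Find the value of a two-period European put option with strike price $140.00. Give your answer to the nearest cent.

Risk-neutral probability p = (e^0.05 − 0.8)/(1.25 − 0.8) = 0.2513/0.4500 = 0.5584
Terminal stock prices: S_uu = 187.5, S_ud = 120, S_dd = 76.8
Terminal payoffs (K − S): max(-47.5, 0) = 0, max(20, 0) = 20, max(63.2, 0) = 63.2
Node u (S = 150): V_u = e^(−0.05)·[0.5584·0.0000 + 0.4416·20.0000] = 8.4016
Node d (S = 96): V_d = e^(−0.05)·[0.5584·20.0000 + 0.4416·63.2000] = 37.1721
Node 0 (S = 120): V_0 = e^(−0.05)·[0.5584·8.4016 + 0.4416·37.1721] = 20.0778

$20.08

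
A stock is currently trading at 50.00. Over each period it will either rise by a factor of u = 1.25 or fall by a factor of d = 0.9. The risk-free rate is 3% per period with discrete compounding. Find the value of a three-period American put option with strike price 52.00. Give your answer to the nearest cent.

Risk-neutral probability p = (1 + 0.03 − 0.9)/(1.25 − 0.9) = 0.1300/0.3500 = 0.3714
Terminal stock prices: S_uuu = 97.66, S_uud = 70.31, S_udd = 50.62, S_ddd = 36.45
Terminal payoffs (K − S): max(-45.66, 0) = 0, max(-18.31, 0) = 0, max(1.375, 0) = 1.375, max(15.55, 0) = 15.55
Node uu (S = 78.12): continuation = 1/1.03·[0.3714·0.0000 + 0.6286·0.0000] = 0.0000; exercise value = 0.0000 ≤ continuation, so V_uu = 0.0000
Node ud (S = 56.25): continuation = 1/1.03·[0.3714·0.0000 + 0.6286·1.3750] = 0.8391; exercise value = 0.0000 ≤ continuation, so V_ud = 0.8391
Node dd (S = 40.5): continuation = 1/1.03·[0.3714·1.3750 + 0.6286·15.5500] = 9.9854; exercise value = 11.5000 > continuation, so V_dd = 11.5000 (exercise)
Node u (S = 62.5): continuation = 1/1.03·[0.3714·0.0000 + 0.6286·0.8391] = 0.5121; exercise value = 0.0000 ≤ continuation, so V_u = 0.5121
Node d (S = 45): continuation = 1/1.03·[0.3714·0.8391 + 0.6286·11.5000] = 7.3206; exercise value = 7.0000 ≤ continuation, so V_d = 7.3206
Node 0 (S = 50): continuation = 1/1.03·[0.3714·0.5121 + 0.6286·7.3206] = 4.6522; exercise value = 2.0000 ≤ continuation, so V_0 = 4.6522

4.65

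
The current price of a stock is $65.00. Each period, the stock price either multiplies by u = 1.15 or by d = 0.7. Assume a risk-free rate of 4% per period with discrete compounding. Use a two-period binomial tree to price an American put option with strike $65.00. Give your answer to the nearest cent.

$6.75

Risk-neutral probability p = (1 + 0.04 − 0.7)/(1.15 − 0.7) = 0.3400/0.4500 = 0.7556
Terminal stock prices: S_uu = 85.96, S_ud = 52.32, S_dd = 31.85
Terminal payoffs (K − S): max(-20.96, 0) = 0, max(12.68, 0) = 12.68, max(33.15, 0) = 33.15
Node u (S = 74.75): continuation = 1/1.04·[0.7556·0.0000 + 0.2444·12.6750] = 2.9792; exercise value = 0.0000 ≤ continuation, so V_u = 2.9792
Node d (S = 45.5): continuation = 1/1.04·[0.7556·12.6750 + 0.2444·33.1500] = 17.0000; exercise value = 19.5000 > continuation, so V_d = 19.5000 (exercise)
Node 0 (S = 65): continuation = 1/1.04·[0.7556·2.9792 + 0.2444·19.5000] = 6.7477; exercise value = 0.0000 ≤ continuation, so V_0 = 6.7477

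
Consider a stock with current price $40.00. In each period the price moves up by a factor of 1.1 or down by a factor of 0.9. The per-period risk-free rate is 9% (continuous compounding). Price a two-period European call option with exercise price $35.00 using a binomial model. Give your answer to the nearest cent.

Risk-neutral probability p = (e^0.09 − 0.9)/(1.1 − 0.9) = 0.1942/0.2000 = 0.9709
Terminal stock prices: S_uu = 48.4, S_ud = 39.6, S_dd = 32.4
Terminal payoffs (S − K): max(13.4, 0) = 13.4, max(4.6, 0) = 4.6, max(-2.6, 0) = 0
Node u (S = 44): V_u = e^(−0.09)·[0.9709·13.4000 + 0.0291·4.6000] = 12.0124
Node d (S = 36): V_d = e^(−0.09)·[0.9709·4.6000 + 0.0291·0.0000] = 4.0816
Node 0 (S = 40): V_0 = e^(−0.09)·[0.9709·12.0124 + 0.0291·4.0816] = 10.7674

$10.77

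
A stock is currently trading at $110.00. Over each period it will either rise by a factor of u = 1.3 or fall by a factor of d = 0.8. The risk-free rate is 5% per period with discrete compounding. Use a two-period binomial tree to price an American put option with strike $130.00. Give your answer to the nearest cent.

Risk-neutral probability p = (1 + 0.05 − 0.8)/(1.3 − 0.8) = 0.2500/0.5000 = 0.5000
Terminal stock prices: S_uu = 185.9, S_ud = 114.4, S_dd = 70.4
Terminal payoffs (K − S): max(-55.9, 0) = 0, max(15.6, 0) = 15.6, max(59.6, 0) = 59.6
Node u (S = 143): continuation = 1/1.05·[0.5000·0.0000 + 0.5000·15.6000] = 7.4286; exercise value = 0.0000 ≤ continuation, so V_u = 7.4286
Node d (S = 88): continuation = 1/1.05·[0.5000·15.6000 + 0.5000·59.6000] = 35.8095; exercise value = 42.0000 > continuation, so V_d = 42.0000 (exercise)
Node 0 (S = 110): continuation = 1/1.05·[0.5000·7.4286 + 0.5000·42.0000] = 23.5374; exercise value = 20.0000 ≤ continuation, so V_0 = 23.5374

$23.54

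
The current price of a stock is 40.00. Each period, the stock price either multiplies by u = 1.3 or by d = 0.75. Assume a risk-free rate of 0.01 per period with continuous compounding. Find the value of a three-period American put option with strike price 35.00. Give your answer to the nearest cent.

Risk-neutral probability p = (e^0.01 − 0.75)/(1.3 − 0.75) = 0.2601/0.5500 = 0.4728
Terminal stock prices: S_uuu = 87.88, S_uud = 50.7, S_udd = 29.25, S_ddd = 16.88
Terminal payoffs (K − S): max(-52.88, 0) = 0, max(-15.7, 0) = 0, max(5.75, 0) = 5.75, max(18.12, 0) = 18.12
Node uu (S = 67.6): continuation = e^(−0.01)·[0.4728·0.0000 + 0.5272·0.0000] = 0.0000; exercise value = 0.0000 ≤ continuation, so V_uu = 0.0000
Node ud (S = 39): continuation = e^(−0.01)·[0.4728·0.0000 + 0.5272·5.7500] = 3.0011; exercise value = 0.0000 ≤ continuation, so V_ud = 3.0011
Node dd (S = 22.5): continuation = e^(−0.01)·[0.4728·5.7500 + 0.5272·18.1250] = 12.1517; exercise value = 12.5000 > continuation, so V_dd = 12.5000 (exercise)
Node u (S = 52): continuation = e^(−0.01)·[0.4728·0.0000 + 0.5272·3.0011] = 1.5664; exercise value = 0.0000 ≤ continuation, so V_u = 1.5664
Node d (S = 30): continuation = e^(−0.01)·[0.4728·3.0011 + 0.5272·12.5000] = 7.9291; exercise value = 5.0000 ≤ continuation, so V_d = 7.9291
Node 0 (S = 40): continuation = e^(−0.01)·[0.4728·1.5664 + 0.5272·7.9291] = 4.8717; exercise value = 0.0000 ≤ continuation, so V_0 = 4.8717

4.87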